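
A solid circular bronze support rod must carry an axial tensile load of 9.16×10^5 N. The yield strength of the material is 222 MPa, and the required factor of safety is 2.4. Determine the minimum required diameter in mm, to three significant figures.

Allowable stress σ_allow = 222/2.4 = 92.50 MPa.
Required area A = F/σ_allow = 916000/92.50 = 9903 mm².
A = πd²/4 → d = √(4A/π) = 112.3 mm.

d = 112 mm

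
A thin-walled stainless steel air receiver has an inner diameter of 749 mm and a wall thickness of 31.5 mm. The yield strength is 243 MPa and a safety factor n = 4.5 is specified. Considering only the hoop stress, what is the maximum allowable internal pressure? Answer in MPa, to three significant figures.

p_allow = 4.54 MPa

σ_allow = 243/4.5 = 54.00 MPa.
σ_h = pD/(2t) → p_allow = 2σ_allow t/D = 2×54.00×31.5/749 = 4.542 MPa.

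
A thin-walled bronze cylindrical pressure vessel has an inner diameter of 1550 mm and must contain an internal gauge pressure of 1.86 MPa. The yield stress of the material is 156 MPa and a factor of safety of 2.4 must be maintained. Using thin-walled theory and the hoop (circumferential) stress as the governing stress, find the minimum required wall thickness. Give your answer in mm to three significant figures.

σ_allow = 156/2.4 = 65.00 MPa.
Hoop stress σ_h = pD/(2t), so t = pD/(2σ_allow) = 1.86×1550/(2×65.00) = 22.18 mm.

t = 22.2 mm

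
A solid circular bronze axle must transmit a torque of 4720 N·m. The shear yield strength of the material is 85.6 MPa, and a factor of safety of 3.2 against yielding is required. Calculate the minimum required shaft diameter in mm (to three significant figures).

Allowable shear stress τ_allow = 85.6/3.2 = 26.75 MPa.
For a solid shaft τ = 16T/(πd³), so d³ = 16T/(π τ_allow) = 16×4720000/(π×26.75) = 898600 mm³.
d = (898600)^(1/3) = 96.50 mm.

d = 96.5 mm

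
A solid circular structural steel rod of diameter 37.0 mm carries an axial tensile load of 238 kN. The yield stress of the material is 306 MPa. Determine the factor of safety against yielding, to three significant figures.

A = πd²/4 = 1075 mm².
σ = F/A = 238000/1075 = 221.4 MPa.
n = 306/221.4 = 1.382.

n = 1.38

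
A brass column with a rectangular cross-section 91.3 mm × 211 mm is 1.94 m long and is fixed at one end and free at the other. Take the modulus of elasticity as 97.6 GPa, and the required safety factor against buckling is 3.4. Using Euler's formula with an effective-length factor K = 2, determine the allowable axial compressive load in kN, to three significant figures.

Buckling occurs about the weak axis: I_min = h·b³/12 = 211×91.3³/12 = 1.338×10^7 mm⁴ (b = 91.3 mm is the smaller dimension).
Effective length L_e = KL = 2×1.94 m = 3880 mm.
Euler critical load P_cr = π²EI/L_e² = π²×97600×1.338×10^7/3880² = 856200 N.
P_allow = P_cr/n = 856200/3.4 = 251800 N.

P_allow = 252 kN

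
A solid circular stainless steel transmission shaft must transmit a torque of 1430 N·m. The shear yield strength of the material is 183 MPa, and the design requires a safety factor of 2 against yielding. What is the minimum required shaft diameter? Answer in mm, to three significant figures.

Allowable shear stress τ_allow = 183/2 = 91.50 MPa.
For a solid shaft τ = 16T/(πd³), so d³ = 16T/(π τ_allow) = 16×1430000/(π×91.50) = 79590 mm³.
d = (79590)^(1/3) = 43.02 mm.

d = 43.0 mm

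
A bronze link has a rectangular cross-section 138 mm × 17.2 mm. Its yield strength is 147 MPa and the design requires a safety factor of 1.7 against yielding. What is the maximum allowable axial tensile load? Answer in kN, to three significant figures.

σ_allow = 147/1.7 = 86.47 MPa.
A = 138×17.2 = 2374 mm².
F_allow = σ_allow × A = 86.47×2374 = 205200 N.

F_allow = 205 kN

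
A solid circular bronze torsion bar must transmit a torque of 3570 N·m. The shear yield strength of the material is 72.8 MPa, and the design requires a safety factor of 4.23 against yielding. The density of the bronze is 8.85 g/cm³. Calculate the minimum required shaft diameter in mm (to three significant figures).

d = 102 mm

Allowable shear stress τ_allow = 72.8/4.23 = 17.21 MPa.
For a solid shaft τ = 16T/(πd³), so d³ = 16T/(π τ_allow) = 16×3570000/(π×17.21) = 1.056×10^6 mm³.
d = (1.056×10^6)^(1/3) = 101.8 mm.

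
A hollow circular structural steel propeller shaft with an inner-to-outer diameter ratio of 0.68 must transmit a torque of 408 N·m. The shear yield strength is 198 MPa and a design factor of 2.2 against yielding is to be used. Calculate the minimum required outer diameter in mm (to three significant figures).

τ_allow = 198/2.2 = 90.00 MPa.
For a hollow shaft τ = 16T/[πd_o³(1−k⁴)] with k = 0.68, so 1−k⁴ = 0.7862.
d_o³ = 16T/[π τ_allow (1−k⁴)] = 16×408000/(π×90.00×0.7862) = 29370 mm³.
d_o = 30.85 mm.

d_o = 30.9 mm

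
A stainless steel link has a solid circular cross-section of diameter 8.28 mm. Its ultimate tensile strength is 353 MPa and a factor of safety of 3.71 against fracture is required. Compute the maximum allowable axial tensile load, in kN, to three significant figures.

σ_allow = 353/3.71 = 95.15 MPa.
A = πd²/4 = π×8.28²/4 = 53.85 mm².
F_allow = σ_allow × A = 95.15×53.85 = 5123 N.

F_allow = 5.12 kN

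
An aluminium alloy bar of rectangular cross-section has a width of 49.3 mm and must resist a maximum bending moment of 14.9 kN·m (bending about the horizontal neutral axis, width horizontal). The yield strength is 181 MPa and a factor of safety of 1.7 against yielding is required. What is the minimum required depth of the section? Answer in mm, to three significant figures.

h = 131 mm

σ_allow = 181/1.7 = 106.5 MPa.
For a rectangular section σ = 6M/(bh²), so h² = 6M/(b σ_allow) = 6×1.4900×10^7/(49.3×106.5) = 17030 mm².
h = 130.5 mm.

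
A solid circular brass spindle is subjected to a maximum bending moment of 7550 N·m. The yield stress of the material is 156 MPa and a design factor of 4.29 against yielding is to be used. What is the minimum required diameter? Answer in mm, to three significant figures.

d = 128 mm

σ_allow = 156/4.29 = 36.36 MPa.
For a solid circular section σ = 32M/(πd³), so d³ = 32M/(π σ_allow) = 32×7550000/(π×36.36) = 2.115×10^6 mm³.
d = 128.4 mm.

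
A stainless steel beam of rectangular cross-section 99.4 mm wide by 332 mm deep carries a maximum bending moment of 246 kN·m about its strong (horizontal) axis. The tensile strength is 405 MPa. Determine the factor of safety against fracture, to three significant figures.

n = 3.01

Section modulus S = bh²/6 = 99.4×332²/6 = 1.826×10^6 mm³.
σ = M/S = 2.4600×10^8/1.826×10^6 = 134.7 MPa.
n = 405/134.7 = 3.006.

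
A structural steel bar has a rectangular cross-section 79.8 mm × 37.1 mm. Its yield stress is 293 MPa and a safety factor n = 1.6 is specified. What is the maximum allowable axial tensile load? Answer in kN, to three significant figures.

F_allow = 542 kN

σ_allow = 293/1.6 = 183.1 MPa.
A = 79.8×37.1 = 2961 mm².
F_allow = σ_allow × A = 183.1×2961 = 542200 N.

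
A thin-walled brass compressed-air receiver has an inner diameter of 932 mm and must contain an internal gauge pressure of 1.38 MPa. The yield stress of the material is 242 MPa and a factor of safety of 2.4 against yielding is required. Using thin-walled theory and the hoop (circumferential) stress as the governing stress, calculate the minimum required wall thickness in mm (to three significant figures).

σ_allow = 242/2.4 = 100.8 MPa.
Hoop stress σ_h = pD/(2t), so t = pD/(2σ_allow) = 1.38×932/(2×100.8) = 6.378 mm.

t = 6.38 mm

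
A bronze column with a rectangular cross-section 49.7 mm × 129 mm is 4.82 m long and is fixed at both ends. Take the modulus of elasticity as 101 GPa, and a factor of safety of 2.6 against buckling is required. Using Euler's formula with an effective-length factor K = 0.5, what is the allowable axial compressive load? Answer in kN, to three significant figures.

P_allow = 87.1 kN

Buckling occurs about the weak axis: I_min = h·b³/12 = 129×49.7³/12 = 1.320×10^6 mm⁴ (b = 49.7 mm is the smaller dimension).
Effective length L_e = KL = 0.5×4.82 m = 2410 mm.
Euler critical load P_cr = π²EI/L_e² = π²×101000×1.320×10^6/2410² = 226500 N.
P_allow = P_cr/n = 226500/2.6 = 87110 N.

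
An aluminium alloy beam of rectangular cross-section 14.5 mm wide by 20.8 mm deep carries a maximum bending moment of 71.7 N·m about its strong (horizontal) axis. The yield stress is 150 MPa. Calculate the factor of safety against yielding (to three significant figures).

n = 2.19

Section modulus S = bh²/6 = 14.5×20.8²/6 = 1046 mm³.
σ = M/S = 71700/1046 = 68.58 MPa.
n = 150/68.58 = 2.187.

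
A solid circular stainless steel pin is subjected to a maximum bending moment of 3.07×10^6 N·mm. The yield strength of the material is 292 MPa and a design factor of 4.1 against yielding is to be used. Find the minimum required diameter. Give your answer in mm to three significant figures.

σ_allow = 292/4.1 = 71.22 MPa.
For a solid circular section σ = 32M/(πd³), so d³ = 32M/(π σ_allow) = 32×3070000/(π×71.22) = 439100 mm³.
d = 76.01 mm.

d = 76.0 mm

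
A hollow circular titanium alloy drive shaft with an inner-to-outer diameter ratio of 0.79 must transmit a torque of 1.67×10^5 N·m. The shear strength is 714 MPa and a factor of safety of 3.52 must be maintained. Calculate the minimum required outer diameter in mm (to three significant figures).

τ_allow = 714/3.52 = 202.8 MPa.
For a hollow shaft τ = 16T/[πd_o³(1−k⁴)] with k = 0.79, so 1−k⁴ = 0.6105.
d_o³ = 16T/[π τ_allow (1−k⁴)] = 16×1.6700×10^8/(π×202.8×0.6105) = 6.868×10^6 mm³.
d_o = 190.1 mm.

d_o = 190 mm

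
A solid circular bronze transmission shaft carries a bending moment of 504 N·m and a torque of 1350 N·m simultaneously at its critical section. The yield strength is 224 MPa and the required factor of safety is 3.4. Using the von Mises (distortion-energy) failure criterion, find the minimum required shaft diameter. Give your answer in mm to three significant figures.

σ_allow = σ_y/n = 224/3.4 = 65.88 MPa.
For a solid shaft σ_b = 32M/(πd³) and τ = 16T/(πd³), so the von Mises stress is σ' = (16/πd³)·√(4M²+3T²).
√(4M²+3T²) = √(4×(504000)² + 3×(1.350×10^6)²) = 2.546×10^6 N·mm.
d³ = 16×2.546×10^6/(π×65.88) = 196800 mm³.
d = 58.17 mm.

d = 58.2 mm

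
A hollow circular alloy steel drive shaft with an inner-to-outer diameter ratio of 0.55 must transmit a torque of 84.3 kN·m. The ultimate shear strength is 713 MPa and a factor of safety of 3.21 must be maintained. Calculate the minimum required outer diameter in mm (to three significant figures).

τ_allow = 713/3.21 = 222.1 MPa.
For a hollow shaft τ = 16T/[πd_o³(1−k⁴)] with k = 0.55, so 1−k⁴ = 0.9085.
d_o³ = 16T/[π τ_allow (1−k⁴)] = 16×8.4300×10^7/(π×222.1×0.9085) = 2.128×10^6 mm³.
d_o = 128.6 mm.

d_o = 129 mm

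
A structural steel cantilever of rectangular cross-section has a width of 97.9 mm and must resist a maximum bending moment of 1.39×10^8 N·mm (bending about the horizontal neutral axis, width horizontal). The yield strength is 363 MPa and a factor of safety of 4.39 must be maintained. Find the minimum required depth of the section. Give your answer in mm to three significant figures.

σ_allow = 363/4.39 = 82.69 MPa.
For a rectangular section σ = 6M/(bh²), so h² = 6M/(b σ_allow) = 6×1.3900×10^8/(97.9×82.69) = 103000 mm².
h = 321.0 mm.

h = 321 mm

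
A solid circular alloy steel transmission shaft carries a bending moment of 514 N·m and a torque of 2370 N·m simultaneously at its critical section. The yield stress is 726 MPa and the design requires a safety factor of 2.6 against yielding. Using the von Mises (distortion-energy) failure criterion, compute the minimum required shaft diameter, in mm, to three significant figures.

σ_allow = σ_y/n = 726/2.6 = 279.2 MPa.
For a solid shaft σ_b = 32M/(πd³) and τ = 16T/(πd³), so the von Mises stress is σ' = (16/πd³)·√(4M²+3T²).
√(4M²+3T²) = √(4×(514000)² + 3×(2.370×10^6)²) = 4.232×10^6 N·mm.
d³ = 16×4.232×10^6/(π×279.2) = 77180 mm³.
d = 42.58 mm.

d = 42.6 mm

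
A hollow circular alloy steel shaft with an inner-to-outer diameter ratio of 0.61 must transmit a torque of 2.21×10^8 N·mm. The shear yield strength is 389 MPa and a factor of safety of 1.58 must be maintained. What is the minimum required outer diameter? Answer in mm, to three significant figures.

τ_allow = 389/1.58 = 246.2 MPa.
For a hollow shaft τ = 16T/[πd_o³(1−k⁴)] with k = 0.61, so 1−k⁴ = 0.8615.
d_o³ = 16T/[π τ_allow (1−k⁴)] = 16×2.2100×10^8/(π×246.2×0.8615) = 5.306×10^6 mm³.
d_o = 174.4 mm.

d_o = 174 mm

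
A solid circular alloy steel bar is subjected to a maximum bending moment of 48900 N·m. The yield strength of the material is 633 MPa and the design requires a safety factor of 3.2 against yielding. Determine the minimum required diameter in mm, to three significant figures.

d = 136 mm

σ_allow = 633/3.2 = 197.8 MPa.
For a solid circular section σ = 32M/(πd³), so d³ = 32M/(π σ_allow) = 32×4.8900×10^7/(π×197.8) = 2.518×10^6 mm³.
d = 136.0 mm.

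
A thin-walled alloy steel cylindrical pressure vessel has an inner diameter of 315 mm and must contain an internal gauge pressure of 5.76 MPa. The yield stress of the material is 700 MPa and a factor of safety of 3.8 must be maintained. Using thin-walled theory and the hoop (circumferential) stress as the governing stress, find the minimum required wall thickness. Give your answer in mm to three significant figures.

σ_allow = 700/3.8 = 184.2 MPa.
Hoop stress σ_h = pD/(2t), so t = pD/(2σ_allow) = 5.76×315/(2×184.2) = 4.925 mm.

t = 4.92 mm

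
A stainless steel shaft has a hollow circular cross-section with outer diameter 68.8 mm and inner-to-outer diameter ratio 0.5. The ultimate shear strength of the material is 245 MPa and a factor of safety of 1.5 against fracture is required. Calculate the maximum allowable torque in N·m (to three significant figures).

T_allow = 9790 N·m

τ_allow = 245/1.5 = 163.3 MPa.
For a hollow shaft T_allow = τ_allow·πd_o³(1−k⁴)/16 with 1−k⁴ = 0.9375, so πd_o³(1−k⁴)/16 = 59950 mm³.
T_allow = 163.3×59950 = 9.791×10^6 N·mm = 9791 N·m.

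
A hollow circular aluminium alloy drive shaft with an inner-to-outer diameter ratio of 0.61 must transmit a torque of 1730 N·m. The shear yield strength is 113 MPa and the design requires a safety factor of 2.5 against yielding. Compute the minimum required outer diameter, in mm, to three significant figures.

τ_allow = 113/2.5 = 45.20 MPa.
For a hollow shaft τ = 16T/[πd_o³(1−k⁴)] with k = 0.61, so 1−k⁴ = 0.8615.
d_o³ = 16T/[π τ_allow (1−k⁴)] = 16×1730000/(π×45.20×0.8615) = 226300 mm³.
d_o = 60.94 mm.

d_o = 60.9 mm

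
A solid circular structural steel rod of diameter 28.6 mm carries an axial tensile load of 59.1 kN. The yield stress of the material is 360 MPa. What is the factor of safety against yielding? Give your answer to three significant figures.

n = 3.91

A = πd²/4 = 642.4 mm².
σ = F/A = 59100/642.4 = 92.00 MPa.
n = 360/92.00 = 3.913.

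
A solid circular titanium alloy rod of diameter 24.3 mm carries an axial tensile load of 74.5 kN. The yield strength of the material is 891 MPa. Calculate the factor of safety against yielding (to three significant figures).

A = πd²/4 = 463.8 mm².
σ = F/A = 74500/463.8 = 160.6 MPa.
n = 891/160.6 = 5.547.

n = 5.55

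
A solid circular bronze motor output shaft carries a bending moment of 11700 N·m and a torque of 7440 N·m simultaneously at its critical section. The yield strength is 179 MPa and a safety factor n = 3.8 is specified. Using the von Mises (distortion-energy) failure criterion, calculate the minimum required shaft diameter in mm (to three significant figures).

σ_allow = σ_y/n = 179/3.8 = 47.11 MPa.
For a solid shaft σ_b = 32M/(πd³) and τ = 16T/(πd³), so the von Mises stress is σ' = (16/πd³)·√(4M²+3T²).
√(4M²+3T²) = √(4×(1.170×10^7)² + 3×(7.440×10^6)²) = 2.671×10^7 N·mm.
d³ = 16×2.671×10^7/(π×47.11) = 2.888×10^6 mm³.
d = 142.4 mm.

d = 142 mm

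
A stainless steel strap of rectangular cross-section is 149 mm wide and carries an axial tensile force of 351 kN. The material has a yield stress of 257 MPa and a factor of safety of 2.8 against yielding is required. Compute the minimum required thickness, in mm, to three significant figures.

σ_allow = 257/2.8 = 91.79 MPa.
Required area A = F/σ_allow = 351000/91.79 = 3824 mm².
t = A/w = 3824/149 = 25.67 mm.

t = 25.7 mm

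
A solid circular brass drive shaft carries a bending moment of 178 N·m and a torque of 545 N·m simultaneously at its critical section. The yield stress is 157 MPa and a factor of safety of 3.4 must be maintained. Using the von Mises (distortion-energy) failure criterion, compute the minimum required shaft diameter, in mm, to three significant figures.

σ_allow = σ_y/n = 157/3.4 = 46.18 MPa.
For a solid shaft σ_b = 32M/(πd³) and τ = 16T/(πd³), so the von Mises stress is σ' = (16/πd³)·√(4M²+3T²).
√(4M²+3T²) = √(4×(178000)² + 3×(545000)²) = 1.009×10^6 N·mm.
d³ = 16×1.009×10^6/(π×46.18) = 111300 mm³.
d = 48.10 mm.

d = 48.1 mm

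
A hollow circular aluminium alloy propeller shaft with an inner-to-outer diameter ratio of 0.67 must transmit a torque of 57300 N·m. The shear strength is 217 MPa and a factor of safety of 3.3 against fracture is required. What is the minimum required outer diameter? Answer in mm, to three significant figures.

τ_allow = 217/3.3 = 65.76 MPa.
For a hollow shaft τ = 16T/[πd_o³(1−k⁴)] with k = 0.67, so 1−k⁴ = 0.7985.
d_o³ = 16T/[π τ_allow (1−k⁴)] = 16×5.7300×10^7/(π×65.76×0.7985) = 5.558×10^6 mm³.
d_o = 177.1 mm.

d_o = 177 mm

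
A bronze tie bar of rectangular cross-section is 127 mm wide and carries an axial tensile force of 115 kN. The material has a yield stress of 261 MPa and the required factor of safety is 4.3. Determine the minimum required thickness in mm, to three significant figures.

t = 14.9 mm

σ_allow = 261/4.3 = 60.70 MPa.
Required area A = F/σ_allow = 115000/60.70 = 1895 mm².
t = A/w = 1895/127 = 14.92 mm.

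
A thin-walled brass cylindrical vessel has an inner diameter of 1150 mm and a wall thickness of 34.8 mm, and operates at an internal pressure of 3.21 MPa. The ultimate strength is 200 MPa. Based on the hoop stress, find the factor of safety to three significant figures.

σ_h = pD/(2t) = 3.21×1150/(2×34.8) = 53.04 MPa.
n = 200/53.04 = 3.771.

n = 3.77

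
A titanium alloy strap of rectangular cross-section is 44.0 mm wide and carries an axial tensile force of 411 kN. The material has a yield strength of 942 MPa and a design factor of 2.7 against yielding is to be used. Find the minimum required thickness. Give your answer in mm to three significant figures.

t = 26.8 mm

σ_allow = 942/2.7 = 348.9 MPa.
Required area A = F/σ_allow = 411000/348.9 = 1178 mm².
t = A/w = 1178/44.0 = 26.77 mm.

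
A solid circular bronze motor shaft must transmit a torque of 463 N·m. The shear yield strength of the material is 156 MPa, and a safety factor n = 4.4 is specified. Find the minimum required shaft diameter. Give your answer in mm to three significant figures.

Allowable shear stress τ_allow = 156/4.4 = 35.45 MPa.
For a solid shaft τ = 16T/(πd³), so d³ = 16T/(π τ_allow) = 16×463000/(π×35.45) = 66510 mm³.
d = (66510)^(1/3) = 40.52 mm.

d = 40.5 mm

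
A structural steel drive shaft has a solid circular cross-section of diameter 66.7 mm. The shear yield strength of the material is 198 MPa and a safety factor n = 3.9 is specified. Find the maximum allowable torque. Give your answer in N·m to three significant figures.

T_allow = 2960 N·m

τ_allow = 198/3.9 = 50.77 MPa.
For a solid shaft T_allow = τ_allow·πd³/16; πd³/16 = π×66.7³/16 = 58260 mm³.
T_allow = 50.77×58260 = 2.958×10^6 N·mm = 2958 N·m.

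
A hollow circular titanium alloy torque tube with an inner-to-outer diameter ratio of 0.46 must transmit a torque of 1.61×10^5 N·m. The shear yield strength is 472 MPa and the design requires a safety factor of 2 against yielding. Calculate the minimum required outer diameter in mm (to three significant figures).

d_o = 154 mm

τ_allow = 472/2 = 236.0 MPa.
For a hollow shaft τ = 16T/[πd_o³(1−k⁴)] with k = 0.46, so 1−k⁴ = 0.9552.
d_o³ = 16T/[π τ_allow (1−k⁴)] = 16×1.6100×10^8/(π×236.0×0.9552) = 3.637×10^6 mm³.
d_o = 153.8 mm.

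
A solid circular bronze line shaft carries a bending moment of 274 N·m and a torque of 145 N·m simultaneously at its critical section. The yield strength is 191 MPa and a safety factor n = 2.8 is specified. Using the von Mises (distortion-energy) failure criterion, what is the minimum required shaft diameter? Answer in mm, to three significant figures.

d = 35.6 mm

σ_allow = σ_y/n = 191/2.8 = 68.21 MPa.
For a solid shaft σ_b = 32M/(πd³) and τ = 16T/(πd³), so the von Mises stress is σ' = (16/πd³)·√(4M²+3T²).
√(4M²+3T²) = √(4×(274000)² + 3×(145000)²) = 602800 N·mm.
d³ = 16×602800/(π×68.21) = 45010 mm³.
d = 35.57 mm.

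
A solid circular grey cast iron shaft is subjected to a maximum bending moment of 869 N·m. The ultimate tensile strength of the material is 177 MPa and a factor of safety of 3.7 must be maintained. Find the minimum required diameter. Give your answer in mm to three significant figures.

d = 57.0 mm

σ_allow = 177/3.7 = 47.84 MPa.
For a solid circular section σ = 32M/(πd³), so d³ = 32M/(π σ_allow) = 32×869000/(π×47.84) = 185000 mm³.
d = 56.98 mm.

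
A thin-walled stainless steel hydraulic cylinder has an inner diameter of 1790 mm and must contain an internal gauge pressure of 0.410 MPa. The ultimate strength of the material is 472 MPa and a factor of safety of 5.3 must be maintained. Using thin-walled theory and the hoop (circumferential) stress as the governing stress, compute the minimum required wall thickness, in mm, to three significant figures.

t = 4.12 mm

σ_allow = 472/5.3 = 89.06 MPa.
Hoop stress σ_h = pD/(2t), so t = pD/(2σ_allow) = 0.410×1790/(2×89.06) = 4.120 mm.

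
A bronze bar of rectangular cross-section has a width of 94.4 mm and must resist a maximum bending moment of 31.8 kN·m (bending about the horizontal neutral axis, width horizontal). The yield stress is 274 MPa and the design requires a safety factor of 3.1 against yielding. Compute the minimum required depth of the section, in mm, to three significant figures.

h = 151 mm

σ_allow = 274/3.1 = 88.39 MPa.
For a rectangular section σ = 6M/(bh²), so h² = 6M/(b σ_allow) = 6×3.1800×10^7/(94.4×88.39) = 22870 mm².
h = 151.2 mm.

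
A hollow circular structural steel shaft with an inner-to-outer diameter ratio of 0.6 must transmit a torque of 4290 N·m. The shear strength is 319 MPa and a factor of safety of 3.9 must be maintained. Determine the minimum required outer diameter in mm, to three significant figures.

τ_allow = 319/3.9 = 81.79 MPa.
For a hollow shaft τ = 16T/[πd_o³(1−k⁴)] with k = 0.6, so 1−k⁴ = 0.8704.
d_o³ = 16T/[π τ_allow (1−k⁴)] = 16×4290000/(π×81.79×0.8704) = 306900 mm³.
d_o = 67.45 mm.

d_o = 67.5 mm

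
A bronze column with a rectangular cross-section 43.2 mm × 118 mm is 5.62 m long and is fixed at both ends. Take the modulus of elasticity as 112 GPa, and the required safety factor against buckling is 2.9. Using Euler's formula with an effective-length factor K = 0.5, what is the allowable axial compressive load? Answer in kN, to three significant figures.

P_allow = 38.3 kN

Buckling occurs about the weak axis: I_min = h·b³/12 = 118×43.2³/12 = 792800 mm⁴ (b = 43.2 mm is the smaller dimension).
Effective length L_e = KL = 0.5×5.62 m = 2810 mm.
Euler critical load P_cr = π²EI/L_e² = π²×112000×792800/2810² = 111000 N.
P_allow = P_cr/n = 111000/2.9 = 38270 N.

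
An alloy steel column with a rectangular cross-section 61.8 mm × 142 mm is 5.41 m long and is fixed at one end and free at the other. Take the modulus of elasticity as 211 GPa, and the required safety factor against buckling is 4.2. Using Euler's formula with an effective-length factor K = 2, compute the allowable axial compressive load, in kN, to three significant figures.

Buckling occurs about the weak axis: I_min = h·b³/12 = 142×61.8³/12 = 2.793×10^6 mm⁴ (b = 61.8 mm is the smaller dimension).
Effective length L_e = KL = 2×5.41 m = 10820 mm.
Euler critical load P_cr = π²EI/L_e² = π²×211000×2.793×10^6/10820² = 49680 N.
P_allow = P_cr/n = 49680/4.2 = 11830 N.

P_allow = 11.8 kN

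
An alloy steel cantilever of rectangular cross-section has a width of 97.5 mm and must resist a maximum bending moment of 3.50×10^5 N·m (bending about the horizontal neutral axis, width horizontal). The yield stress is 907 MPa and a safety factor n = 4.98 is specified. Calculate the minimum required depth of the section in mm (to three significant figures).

h = 344 mm

σ_allow = 907/4.98 = 182.1 MPa.
For a rectangular section σ = 6M/(bh²), so h² = 6M/(b σ_allow) = 6×3.5000×10^8/(97.5×182.1) = 118300 mm².
h = 343.9 mm.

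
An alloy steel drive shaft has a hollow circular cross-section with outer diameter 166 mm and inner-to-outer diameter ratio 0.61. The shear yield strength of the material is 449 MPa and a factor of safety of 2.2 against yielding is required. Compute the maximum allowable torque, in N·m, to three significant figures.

T_allow = 1.58×10^5 N·m

τ_allow = 449/2.2 = 204.1 MPa.
For a hollow shaft T_allow = τ_allow·πd_o³(1−k⁴)/16 with 1−k⁴ = 0.8615, so πd_o³(1−k⁴)/16 = 773800 mm³.
T_allow = 204.1×773800 = 1.579×10^8 N·mm = 157900 N·m.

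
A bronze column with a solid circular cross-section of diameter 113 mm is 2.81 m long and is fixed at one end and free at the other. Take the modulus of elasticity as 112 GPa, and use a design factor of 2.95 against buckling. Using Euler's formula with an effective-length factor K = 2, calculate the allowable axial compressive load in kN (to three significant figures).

P_allow = 95.0 kN

I = πd⁴/64 = π×113⁴/64 = 8.004×10^6 mm⁴.
Effective length L_e = KL = 2×2.81 m = 5620 mm.
Euler critical load P_cr = π²EI/L_e² = π²×112000×8.004×10^6/5620² = 280100 N.
P_allow = P_cr/n = 280100/2.95 = 94950 N.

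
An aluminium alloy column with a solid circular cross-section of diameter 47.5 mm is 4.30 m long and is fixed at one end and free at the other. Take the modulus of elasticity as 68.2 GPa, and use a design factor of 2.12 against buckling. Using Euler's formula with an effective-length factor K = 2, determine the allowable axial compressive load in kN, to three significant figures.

P_allow = 1.07 kN

I = πd⁴/64 = π×47.5⁴/64 = 249900 mm⁴.
Effective length L_e = KL = 2×4.30 m = 8600 mm.
Euler critical load P_cr = π²EI/L_e² = π²×68200×249900/8600² = 2274 N.
P_allow = P_cr/n = 2274/2.12 = 1073 N.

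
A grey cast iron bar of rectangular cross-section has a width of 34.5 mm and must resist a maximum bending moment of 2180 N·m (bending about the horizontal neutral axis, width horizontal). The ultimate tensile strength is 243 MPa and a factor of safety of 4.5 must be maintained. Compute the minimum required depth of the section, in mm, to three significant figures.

σ_allow = 243/4.5 = 54.00 MPa.
For a rectangular section σ = 6M/(bh²), so h² = 6M/(b σ_allow) = 6×2180000/(34.5×54.00) = 7021 mm².
h = 83.79 mm.

h = 83.8 mm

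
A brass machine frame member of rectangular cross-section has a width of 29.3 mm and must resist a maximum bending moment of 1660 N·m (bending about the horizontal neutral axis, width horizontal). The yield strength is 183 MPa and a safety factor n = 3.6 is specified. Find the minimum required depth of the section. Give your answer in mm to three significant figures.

σ_allow = 183/3.6 = 50.83 MPa.
For a rectangular section σ = 6M/(bh²), so h² = 6M/(b σ_allow) = 6×1660000/(29.3×50.83) = 6687 mm².
h = 81.78 mm.

h = 81.8 mm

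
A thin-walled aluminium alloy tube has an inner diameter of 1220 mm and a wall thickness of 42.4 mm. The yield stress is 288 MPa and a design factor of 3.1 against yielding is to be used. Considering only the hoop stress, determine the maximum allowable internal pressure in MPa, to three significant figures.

σ_allow = 288/3.1 = 92.90 MPa.
σ_h = pD/(2t) → p_allow = 2σ_allow t/D = 2×92.90×42.4/1220 = 6.458 MPa.

p_allow = 6.46 MPa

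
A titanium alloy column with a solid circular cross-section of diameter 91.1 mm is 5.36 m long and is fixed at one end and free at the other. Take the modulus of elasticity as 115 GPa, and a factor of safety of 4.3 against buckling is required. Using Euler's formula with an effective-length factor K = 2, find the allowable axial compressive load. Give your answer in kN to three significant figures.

I = πd⁴/64 = π×91.1⁴/64 = 3.381×10^6 mm⁴.
Effective length L_e = KL = 2×5.36 m = 10720 mm.
Euler critical load P_cr = π²EI/L_e² = π²×115000×3.381×10^6/10720² = 33390 N.
P_allow = P_cr/n = 33390/4.3 = 7766 N.

P_allow = 7.77 kN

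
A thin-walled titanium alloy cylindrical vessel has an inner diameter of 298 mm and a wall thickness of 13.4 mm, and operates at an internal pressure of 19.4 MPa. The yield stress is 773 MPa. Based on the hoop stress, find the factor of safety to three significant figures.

σ_h = pD/(2t) = 19.4×298/(2×13.4) = 215.7 MPa.
n = 773/215.7 = 3.583.

n = 3.58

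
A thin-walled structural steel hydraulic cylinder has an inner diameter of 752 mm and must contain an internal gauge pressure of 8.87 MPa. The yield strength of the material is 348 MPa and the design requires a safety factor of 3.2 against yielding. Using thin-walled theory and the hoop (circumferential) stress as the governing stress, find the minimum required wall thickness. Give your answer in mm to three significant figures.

σ_allow = 348/3.2 = 108.8 MPa.
Hoop stress σ_h = pD/(2t), so t = pD/(2σ_allow) = 8.87×752/(2×108.8) = 30.67 mm.

t = 30.7 mm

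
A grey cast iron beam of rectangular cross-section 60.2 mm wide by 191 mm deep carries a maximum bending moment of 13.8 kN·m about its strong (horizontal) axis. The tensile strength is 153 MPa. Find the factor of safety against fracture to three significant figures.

n = 4.06

Section modulus S = bh²/6 = 60.2×191²/6 = 366000 mm³.
σ = M/S = 1.3800×10^7/366000 = 37.70 MPa.
n = 153/37.70 = 4.058.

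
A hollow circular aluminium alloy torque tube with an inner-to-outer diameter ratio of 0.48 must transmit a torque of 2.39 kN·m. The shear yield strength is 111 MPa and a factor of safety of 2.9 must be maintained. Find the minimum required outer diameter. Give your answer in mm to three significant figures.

d_o = 69.5 mm

τ_allow = 111/2.9 = 38.28 MPa.
For a hollow shaft τ = 16T/[πd_o³(1−k⁴)] with k = 0.48, so 1−k⁴ = 0.9469.
d_o³ = 16T/[π τ_allow (1−k⁴)] = 16×2390000/(π×38.28×0.9469) = 335800 mm³.
d_o = 69.51 mm.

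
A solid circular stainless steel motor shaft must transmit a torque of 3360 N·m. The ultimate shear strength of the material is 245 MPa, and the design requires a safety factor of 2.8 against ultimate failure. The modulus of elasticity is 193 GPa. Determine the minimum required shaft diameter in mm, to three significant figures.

Allowable shear stress τ_allow = 245/2.8 = 87.50 MPa.
For a solid shaft τ = 16T/(πd³), so d³ = 16T/(π τ_allow) = 16×3360000/(π×87.50) = 195600 mm³.
d = (195600)^(1/3) = 58.05 mm.

d = 58.0 mm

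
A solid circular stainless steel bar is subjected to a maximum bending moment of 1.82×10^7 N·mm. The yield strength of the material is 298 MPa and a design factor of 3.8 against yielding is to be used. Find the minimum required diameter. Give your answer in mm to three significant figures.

σ_allow = 298/3.8 = 78.42 MPa.
For a solid circular section σ = 32M/(πd³), so d³ = 32M/(π σ_allow) = 32×1.8200×10^7/(π×78.42) = 2.364×10^6 mm³.
d = 133.2 mm.

d = 133 mm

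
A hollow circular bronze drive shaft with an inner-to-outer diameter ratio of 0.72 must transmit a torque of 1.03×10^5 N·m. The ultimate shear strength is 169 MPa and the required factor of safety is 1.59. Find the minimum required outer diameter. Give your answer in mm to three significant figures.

d_o = 189 mm

τ_allow = 169/1.59 = 106.3 MPa.
For a hollow shaft τ = 16T/[πd_o³(1−k⁴)] with k = 0.72, so 1−k⁴ = 0.7313.
d_o³ = 16T/[π τ_allow (1−k⁴)] = 16×1.0300×10^8/(π×106.3×0.7313) = 6.749×10^6 mm³.
d_o = 189.0 mm.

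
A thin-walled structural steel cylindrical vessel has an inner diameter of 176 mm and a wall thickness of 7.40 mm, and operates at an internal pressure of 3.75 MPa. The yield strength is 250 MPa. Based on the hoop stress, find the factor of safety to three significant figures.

n = 5.61

σ_h = pD/(2t) = 3.75×176/(2×7.40) = 44.59 MPa.
n = 250/44.59 = 5.606.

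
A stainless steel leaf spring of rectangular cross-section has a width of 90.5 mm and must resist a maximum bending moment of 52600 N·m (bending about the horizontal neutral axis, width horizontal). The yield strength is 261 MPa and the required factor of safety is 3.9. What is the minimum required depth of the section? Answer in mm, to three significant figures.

h = 228 mm

σ_allow = 261/3.9 = 66.92 MPa.
For a rectangular section σ = 6M/(bh²), so h² = 6M/(b σ_allow) = 6×5.2600×10^7/(90.5×66.92) = 52110 mm².
h = 228.3 mm.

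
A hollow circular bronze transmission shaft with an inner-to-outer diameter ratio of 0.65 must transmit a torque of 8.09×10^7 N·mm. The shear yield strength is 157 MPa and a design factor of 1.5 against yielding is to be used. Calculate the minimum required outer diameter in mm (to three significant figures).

τ_allow = 157/1.5 = 104.7 MPa.
For a hollow shaft τ = 16T/[πd_o³(1−k⁴)] with k = 0.65, so 1−k⁴ = 0.8215.
d_o³ = 16T/[π τ_allow (1−k⁴)] = 16×8.0900×10^7/(π×104.7×0.8215) = 4.792×10^6 mm³.
d_o = 168.6 mm.

d_o = 169 mm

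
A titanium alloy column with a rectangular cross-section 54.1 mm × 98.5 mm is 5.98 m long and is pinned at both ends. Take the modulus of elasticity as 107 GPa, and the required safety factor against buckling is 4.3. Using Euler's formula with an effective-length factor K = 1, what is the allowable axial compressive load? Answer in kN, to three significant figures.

Buckling occurs about the weak axis: I_min = h·b³/12 = 98.5×54.1³/12 = 1.300×10^6 mm⁴ (b = 54.1 mm is the smaller dimension).
Effective length L_e = KL = 1×5.98 m = 5980 mm.
Euler critical load P_cr = π²EI/L_e² = π²×107000×1.300×10^6/5980² = 38380 N.
P_allow = P_cr/n = 38380/4.3 = 8926 N.

P_allow = 8.93 kN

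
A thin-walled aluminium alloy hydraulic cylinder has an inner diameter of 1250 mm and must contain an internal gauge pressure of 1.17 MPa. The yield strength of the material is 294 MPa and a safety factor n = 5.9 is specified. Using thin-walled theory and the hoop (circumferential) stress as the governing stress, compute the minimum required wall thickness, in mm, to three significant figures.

t = 14.7 mm

σ_allow = 294/5.9 = 49.83 MPa.
Hoop stress σ_h = pD/(2t), so t = pD/(2σ_allow) = 1.17×1250/(2×49.83) = 14.67 mm.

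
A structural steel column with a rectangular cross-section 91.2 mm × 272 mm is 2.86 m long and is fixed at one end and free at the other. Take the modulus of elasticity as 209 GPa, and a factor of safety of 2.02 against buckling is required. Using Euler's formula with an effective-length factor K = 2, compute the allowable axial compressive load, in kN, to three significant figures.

P_allow = 537 kN

Buckling occurs about the weak axis: I_min = h·b³/12 = 272×91.2³/12 = 1.719×10^7 mm⁴ (b = 91.2 mm is the smaller dimension).
Effective length L_e = KL = 2×2.86 m = 5720 mm.
Euler critical load P_cr = π²EI/L_e² = π²×209000×1.719×10^7/5720² = 1.084×10^6 N.
P_allow = P_cr/n = 1.084×10^6/2.02 = 536600 N.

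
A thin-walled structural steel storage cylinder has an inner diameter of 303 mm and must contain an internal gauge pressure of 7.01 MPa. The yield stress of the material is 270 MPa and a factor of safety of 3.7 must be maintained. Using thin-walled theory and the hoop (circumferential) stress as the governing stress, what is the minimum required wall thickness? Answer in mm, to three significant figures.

σ_allow = 270/3.7 = 72.97 MPa.
Hoop stress σ_h = pD/(2t), so t = pD/(2σ_allow) = 7.01×303/(2×72.97) = 14.55 mm.

t = 14.6 mm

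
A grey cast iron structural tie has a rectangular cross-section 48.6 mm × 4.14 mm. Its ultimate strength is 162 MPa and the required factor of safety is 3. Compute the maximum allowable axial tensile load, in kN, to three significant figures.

F_allow = 10.9 kN

σ_allow = 162/3 = 54.00 MPa.
A = 48.6×4.14 = 201.2 mm².
F_allow = σ_allow × A = 54.00×201.2 = 10870 N.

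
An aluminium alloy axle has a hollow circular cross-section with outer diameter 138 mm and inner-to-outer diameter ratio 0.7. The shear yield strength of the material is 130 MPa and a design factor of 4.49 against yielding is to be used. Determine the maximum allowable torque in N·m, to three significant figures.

T_allow = 11400 N·m

τ_allow = 130/4.49 = 28.95 MPa.
For a hollow shaft T_allow = τ_allow·πd_o³(1−k⁴)/16 with 1−k⁴ = 0.7599, so πd_o³(1−k⁴)/16 = 392100 mm³.
T_allow = 28.95×392100 = 1.135×10^7 N·mm = 11350 N·m.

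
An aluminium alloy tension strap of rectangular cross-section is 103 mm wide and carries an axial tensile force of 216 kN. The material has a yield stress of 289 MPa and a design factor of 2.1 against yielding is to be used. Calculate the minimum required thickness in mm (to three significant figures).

t = 15.2 mm

σ_allow = 289/2.1 = 137.6 MPa.
Required area A = F/σ_allow = 216000/137.6 = 1570 mm².
t = A/w = 1570/103 = 15.24 mm.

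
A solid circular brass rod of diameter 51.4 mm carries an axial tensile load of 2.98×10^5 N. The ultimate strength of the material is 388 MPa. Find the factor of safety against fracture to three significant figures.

n = 2.70

A = πd²/4 = 2075 mm².
σ = F/A = 298000/2075 = 143.6 MPa.
n = 388/143.6 = 2.702.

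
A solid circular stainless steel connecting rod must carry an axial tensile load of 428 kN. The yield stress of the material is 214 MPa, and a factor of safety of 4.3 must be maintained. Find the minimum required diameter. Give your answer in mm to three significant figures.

d = 105 mm

Allowable stress σ_allow = 214/4.3 = 49.77 MPa.
Required area A = F/σ_allow = 428000/49.77 = 8600 mm².
A = πd²/4 → d = √(4A/π) = 104.6 mm.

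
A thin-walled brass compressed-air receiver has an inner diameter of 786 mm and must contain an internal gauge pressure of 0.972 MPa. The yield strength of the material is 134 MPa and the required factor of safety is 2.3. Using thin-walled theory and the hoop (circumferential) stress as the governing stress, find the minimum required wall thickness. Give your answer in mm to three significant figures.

σ_allow = 134/2.3 = 58.26 MPa.
Hoop stress σ_h = pD/(2t), so t = pD/(2σ_allow) = 0.972×786/(2×58.26) = 6.557 mm.

t = 6.56 mm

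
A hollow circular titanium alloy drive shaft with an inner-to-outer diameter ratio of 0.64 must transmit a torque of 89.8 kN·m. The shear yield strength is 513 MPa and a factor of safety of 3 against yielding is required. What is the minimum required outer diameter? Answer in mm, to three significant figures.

τ_allow = 513/3 = 171.0 MPa.
For a hollow shaft τ = 16T/[πd_o³(1−k⁴)] with k = 0.64, so 1−k⁴ = 0.8322.
d_o³ = 16T/[π τ_allow (1−k⁴)] = 16×8.9800×10^7/(π×171.0×0.8322) = 3.214×10^6 mm³.
d_o = 147.6 mm.

d_o = 148 mm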